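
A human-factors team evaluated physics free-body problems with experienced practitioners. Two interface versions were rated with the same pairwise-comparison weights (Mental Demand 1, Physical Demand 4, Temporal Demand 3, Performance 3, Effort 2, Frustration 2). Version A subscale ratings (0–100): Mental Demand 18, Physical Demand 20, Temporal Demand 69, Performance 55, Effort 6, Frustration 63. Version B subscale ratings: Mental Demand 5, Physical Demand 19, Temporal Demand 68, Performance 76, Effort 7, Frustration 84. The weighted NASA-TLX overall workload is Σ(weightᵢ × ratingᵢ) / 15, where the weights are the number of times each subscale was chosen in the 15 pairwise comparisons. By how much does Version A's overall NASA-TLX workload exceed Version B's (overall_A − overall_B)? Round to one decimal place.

Version A weighted sum = 1·18 + 4·20 + 3·69 + 3·55 + 2·6 + 2·63 = 18 + 80 + 207 + 165 + 12 + 126 = 608; overall_A = 608/15 = 40.5333.
Version B weighted sum = 1·5 + 4·19 + 3·68 + 3·76 + 2·7 + 2·84 = 5 + 76 + 204 + 228 + 14 + 168 = 695; overall_B = 695/15 = 46.3333.
Difference = 40.5333 − 46.3333 = -5.8000 ≈ -5.8.

-5.8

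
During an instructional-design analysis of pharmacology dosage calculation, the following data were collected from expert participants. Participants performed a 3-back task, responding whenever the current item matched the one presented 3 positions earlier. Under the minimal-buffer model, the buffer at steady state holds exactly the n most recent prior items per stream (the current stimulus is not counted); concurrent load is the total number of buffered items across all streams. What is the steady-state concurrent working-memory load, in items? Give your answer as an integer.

3

The buffer holds the 3 most recent prior items.
Steady-state concurrent load = 3 items.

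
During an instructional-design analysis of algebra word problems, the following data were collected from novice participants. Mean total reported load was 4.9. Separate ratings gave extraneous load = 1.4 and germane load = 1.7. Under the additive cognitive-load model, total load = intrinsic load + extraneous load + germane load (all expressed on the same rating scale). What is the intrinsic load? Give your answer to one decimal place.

intrinsic load = total − extraneous − germane
             = 4.9 − 1.4 − 1.7 = 1.8.

1.8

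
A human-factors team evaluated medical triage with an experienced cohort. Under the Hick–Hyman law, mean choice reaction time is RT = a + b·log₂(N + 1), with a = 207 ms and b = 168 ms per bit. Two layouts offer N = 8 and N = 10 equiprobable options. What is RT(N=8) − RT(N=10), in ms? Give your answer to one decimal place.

RT(8) = 207 + 168·log₂(9) = 207 + 168·3.1699 = 739.5432 ms.
RT(10) = 207 + 168·log₂(11) = 207 + 168·3.4594 = 788.1792 ms.
Difference = 739.5432 − 788.1792 = -48.6360 ≈ -48.6 ms.

-48.6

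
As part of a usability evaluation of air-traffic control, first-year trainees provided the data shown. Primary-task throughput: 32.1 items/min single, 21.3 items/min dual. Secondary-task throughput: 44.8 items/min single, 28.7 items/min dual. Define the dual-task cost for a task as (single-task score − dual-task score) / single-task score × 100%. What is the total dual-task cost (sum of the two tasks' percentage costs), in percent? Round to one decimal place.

69.6

Primary cost = (32.1 − 21.3) / 32.1 × 100% = 33.6449%.
Secondary cost = (44.8 − 28.7) / 44.8 × 100% = 35.9375%.
Total = 33.6449% + 35.9375% = 69.5824% ≈ 69.6%.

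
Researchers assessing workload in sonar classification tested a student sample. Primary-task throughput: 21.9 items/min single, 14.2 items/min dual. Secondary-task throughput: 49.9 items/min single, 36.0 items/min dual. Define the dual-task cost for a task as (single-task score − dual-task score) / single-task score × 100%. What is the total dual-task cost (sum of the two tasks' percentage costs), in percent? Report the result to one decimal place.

Primary cost = (21.9 − 14.2) / 21.9 × 100% = 35.1598%.
Secondary cost = (49.9 − 36.0) / 49.9 × 100% = 27.8557%.
Total = 35.1598% + 27.8557% = 63.0155% ≈ 63.0%.

63.0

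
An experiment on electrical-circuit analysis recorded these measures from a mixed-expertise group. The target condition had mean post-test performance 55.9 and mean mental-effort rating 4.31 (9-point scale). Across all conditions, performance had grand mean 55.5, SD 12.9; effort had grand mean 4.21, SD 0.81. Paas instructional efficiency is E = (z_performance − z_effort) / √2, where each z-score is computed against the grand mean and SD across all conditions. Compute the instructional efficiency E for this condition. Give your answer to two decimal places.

z_performance = (55.9 − 55.5) / 12.9 = 0.4000 / 12.9 = 0.0310.
z_effort = (4.31 − 4.21) / 0.81 = 0.1000 / 0.81 = 0.1235.
z_P − z_E = 0.0310 − 0.1235 = -0.0925.
E = -0.0925 / √2 = -0.0925 / 1.41421 = -0.0654 ≈ -0.07.

-0.07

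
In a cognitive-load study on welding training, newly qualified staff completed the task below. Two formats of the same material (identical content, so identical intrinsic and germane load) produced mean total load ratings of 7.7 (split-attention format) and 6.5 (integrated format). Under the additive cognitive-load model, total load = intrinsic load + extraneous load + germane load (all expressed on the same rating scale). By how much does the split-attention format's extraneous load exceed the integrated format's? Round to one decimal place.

Intrinsic and germane load are equal across formats, so the difference in total load equals the difference in extraneous load.
Extraneous-load difference = 7.7 − 6.5 = 1.2.

1.2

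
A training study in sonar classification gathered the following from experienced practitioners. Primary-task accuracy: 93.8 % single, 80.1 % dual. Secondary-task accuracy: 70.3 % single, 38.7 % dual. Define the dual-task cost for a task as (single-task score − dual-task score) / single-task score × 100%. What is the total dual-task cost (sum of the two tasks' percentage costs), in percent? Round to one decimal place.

Primary cost = (93.8 − 80.1) / 93.8 × 100% = 14.6055%.
Secondary cost = (70.3 − 38.7) / 70.3 × 100% = 44.9502%.
Total = 14.6055% + 44.9502% = 59.5557% ≈ 59.6%.

59.6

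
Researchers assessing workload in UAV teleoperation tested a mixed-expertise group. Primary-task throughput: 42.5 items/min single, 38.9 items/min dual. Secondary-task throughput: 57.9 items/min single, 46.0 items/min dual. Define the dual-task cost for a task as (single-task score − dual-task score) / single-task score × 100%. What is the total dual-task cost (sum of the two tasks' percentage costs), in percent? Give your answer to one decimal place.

Primary cost = (42.5 − 38.9) / 42.5 × 100% = 8.4706%.
Secondary cost = (57.9 − 46.0) / 57.9 × 100% = 20.5527%.
Total = 8.4706% + 20.5527% = 29.0233% ≈ 29.0%.

29.0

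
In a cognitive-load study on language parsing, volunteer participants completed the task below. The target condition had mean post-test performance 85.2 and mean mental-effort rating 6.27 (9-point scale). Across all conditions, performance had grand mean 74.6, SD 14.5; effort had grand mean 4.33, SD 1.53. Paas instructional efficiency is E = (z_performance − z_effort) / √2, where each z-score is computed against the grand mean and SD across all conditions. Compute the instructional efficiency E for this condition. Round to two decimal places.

-0.38

z_performance = (85.2 − 74.6) / 14.5 = 10.6000 / 14.5 = 0.7310.
z_effort = (6.27 − 4.33) / 1.53 = 1.9400 / 1.53 = 1.2680.
z_P − z_E = 0.7310 − 1.2680 = -0.5370.
E = -0.5370 / √2 = -0.5370 / 1.41421 = -0.3797 ≈ -0.38.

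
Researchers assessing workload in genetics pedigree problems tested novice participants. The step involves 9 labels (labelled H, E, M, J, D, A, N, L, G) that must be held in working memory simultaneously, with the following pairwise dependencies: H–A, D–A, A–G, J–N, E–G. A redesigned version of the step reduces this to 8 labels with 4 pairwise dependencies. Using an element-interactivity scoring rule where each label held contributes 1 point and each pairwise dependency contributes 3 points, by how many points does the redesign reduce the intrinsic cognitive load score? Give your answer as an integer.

4

Original: 9 × 1 + 5 × 3 = 9 + 15 = 24.
Redesigned: 8 × 1 + 4 × 3 = 8 + 12 = 20.
Reduction = 24 − 20 = 4.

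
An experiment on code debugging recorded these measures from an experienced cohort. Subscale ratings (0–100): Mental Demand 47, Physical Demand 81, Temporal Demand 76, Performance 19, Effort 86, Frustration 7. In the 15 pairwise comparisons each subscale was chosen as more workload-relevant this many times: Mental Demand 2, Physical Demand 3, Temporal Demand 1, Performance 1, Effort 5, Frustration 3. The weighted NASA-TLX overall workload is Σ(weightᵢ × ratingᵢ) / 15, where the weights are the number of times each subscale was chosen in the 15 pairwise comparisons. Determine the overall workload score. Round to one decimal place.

The tallies are the weights (they sum to 15).
Weighted sum = 2·47 + 3·81 + 1·76 + 1·19 + 5·86 + 3·7
            = 94 + 243 + 76 + 19 + 430 + 21 = 883.
Overall workload = 883 / 15 = 58.8667 ≈ 58.9.

58.9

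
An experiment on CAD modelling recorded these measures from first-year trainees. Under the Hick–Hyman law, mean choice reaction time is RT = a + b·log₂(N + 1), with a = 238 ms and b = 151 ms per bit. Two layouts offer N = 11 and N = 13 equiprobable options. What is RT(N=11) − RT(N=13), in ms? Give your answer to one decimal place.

-33.6

RT(11) = 238 + 151·log₂(12) = 238 + 151·3.5850 = 779.3350 ms.
RT(13) = 238 + 151·log₂(14) = 238 + 151·3.8074 = 812.9174 ms.
Difference = 779.3350 − 812.9174 = -33.5824 ≈ -33.6 ms.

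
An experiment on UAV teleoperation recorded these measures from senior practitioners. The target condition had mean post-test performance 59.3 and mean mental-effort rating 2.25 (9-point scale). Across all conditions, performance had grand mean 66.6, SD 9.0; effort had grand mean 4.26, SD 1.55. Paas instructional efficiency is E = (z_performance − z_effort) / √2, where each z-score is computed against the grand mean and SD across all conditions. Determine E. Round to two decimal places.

z_performance = (59.3 − 66.6) / 9.0 = -7.3000 / 9.0 = -0.8111.
z_effort = (2.25 − 4.26) / 1.55 = -2.0100 / 1.55 = -1.2968.
z_P − z_E = -0.8111 − (-1.2968) = 0.4857.
E = 0.4857 / √2 = 0.4857 / 1.41421 = 0.3434 ≈ 0.34.

0.34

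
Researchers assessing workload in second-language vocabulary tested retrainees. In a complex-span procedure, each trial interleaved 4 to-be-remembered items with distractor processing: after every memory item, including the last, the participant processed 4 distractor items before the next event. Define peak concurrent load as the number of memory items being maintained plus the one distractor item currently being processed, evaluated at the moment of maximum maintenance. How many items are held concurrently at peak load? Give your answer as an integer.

Maintenance is greatest during the distractor(s) after memory item 4: all 4 memory items are being held.
One distractor item is concurrently being processed.
Peak concurrent load = 4 + 1 = 5 items.

5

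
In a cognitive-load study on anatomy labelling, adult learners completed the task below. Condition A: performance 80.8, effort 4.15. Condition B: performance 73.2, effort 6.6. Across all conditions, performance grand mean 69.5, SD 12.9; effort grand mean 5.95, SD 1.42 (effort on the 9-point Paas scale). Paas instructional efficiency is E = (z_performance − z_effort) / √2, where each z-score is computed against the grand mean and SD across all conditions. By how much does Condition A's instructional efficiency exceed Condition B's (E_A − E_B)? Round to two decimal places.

1.64

Condition A: z_P = (80.8 − 69.5)/12.9 = 0.8760; z_E = (4.15 − 5.95)/1.42 = -1.2676; E_A = (0.8760 − (-1.2676))/√2 = 1.5158.
Condition B: z_P = (73.2 − 69.5)/12.9 = 0.2868; z_E = (6.6 − 5.95)/1.42 = 0.4577; E_B = (0.2868 − 0.4577)/√2 = -0.1208.
E_A − E_B = 1.5158 − (-0.1208) = 1.6366 ≈ 1.64.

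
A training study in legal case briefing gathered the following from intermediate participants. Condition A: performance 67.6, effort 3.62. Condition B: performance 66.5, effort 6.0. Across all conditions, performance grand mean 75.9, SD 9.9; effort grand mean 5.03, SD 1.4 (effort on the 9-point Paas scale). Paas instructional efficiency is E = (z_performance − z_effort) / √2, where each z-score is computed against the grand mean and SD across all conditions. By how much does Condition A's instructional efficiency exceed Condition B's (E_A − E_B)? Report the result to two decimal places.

1.28

Condition A: z_P = (67.6 − 75.9)/9.9 = -0.8384; z_E = (3.62 − 5.03)/1.4 = -1.0071; E_A = (-0.8384 − (-1.0071))/√2 = 0.1193.
Condition B: z_P = (66.5 − 75.9)/9.9 = -0.9495; z_E = (6.0 − 5.03)/1.4 = 0.6929; E_B = (-0.9495 − 0.6929)/√2 = -1.1614.
E_A − E_B = 0.1193 − (-1.1614) = 1.2807 ≈ 1.28.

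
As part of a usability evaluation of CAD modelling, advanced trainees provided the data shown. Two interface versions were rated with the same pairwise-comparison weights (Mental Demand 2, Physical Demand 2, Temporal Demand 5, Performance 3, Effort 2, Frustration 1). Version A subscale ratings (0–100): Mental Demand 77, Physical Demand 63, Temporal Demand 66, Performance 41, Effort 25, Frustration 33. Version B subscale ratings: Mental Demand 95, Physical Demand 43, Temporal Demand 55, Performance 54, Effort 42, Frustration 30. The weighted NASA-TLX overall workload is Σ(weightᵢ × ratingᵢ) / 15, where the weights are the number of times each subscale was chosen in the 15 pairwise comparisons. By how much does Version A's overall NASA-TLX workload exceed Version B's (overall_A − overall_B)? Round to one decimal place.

Version A weighted sum = 2·77 + 2·63 + 5·66 + 3·41 + 2·25 + 1·33 = 154 + 126 + 330 + 123 + 50 + 33 = 816; overall_A = 816/15 = 54.4000.
Version B weighted sum = 2·95 + 2·43 + 5·55 + 3·54 + 2·42 + 1·30 = 190 + 86 + 275 + 162 + 84 + 30 = 827; overall_B = 827/15 = 55.1333.
Difference = 54.4000 − 55.1333 = -0.7333 ≈ -0.7.

-0.7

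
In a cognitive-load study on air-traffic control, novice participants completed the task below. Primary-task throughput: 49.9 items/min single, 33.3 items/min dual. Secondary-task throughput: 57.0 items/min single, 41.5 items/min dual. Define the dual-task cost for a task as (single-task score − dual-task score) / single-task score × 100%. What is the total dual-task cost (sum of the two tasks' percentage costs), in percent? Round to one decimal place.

Primary cost = (49.9 − 33.3) / 49.9 × 100% = 33.2665%.
Secondary cost = (57.0 − 41.5) / 57.0 × 100% = 27.1930%.
Total = 33.2665% + 27.1930% = 60.4595% ≈ 60.5%.

60.5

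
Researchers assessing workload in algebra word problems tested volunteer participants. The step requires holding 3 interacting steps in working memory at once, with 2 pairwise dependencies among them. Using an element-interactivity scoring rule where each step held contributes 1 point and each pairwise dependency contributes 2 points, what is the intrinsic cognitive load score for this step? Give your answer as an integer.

Element contribution: 3 × 1 = 3.
Interaction contribution: 2 × 2 = 4.
Intrinsic load = 3 + 4 = 7.

7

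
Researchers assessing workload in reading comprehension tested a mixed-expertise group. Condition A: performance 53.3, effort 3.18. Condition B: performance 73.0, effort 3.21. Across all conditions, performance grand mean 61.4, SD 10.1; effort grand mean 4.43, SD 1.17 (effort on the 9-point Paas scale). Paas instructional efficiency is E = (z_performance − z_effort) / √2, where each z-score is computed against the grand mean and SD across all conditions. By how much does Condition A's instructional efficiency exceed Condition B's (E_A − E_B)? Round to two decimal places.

Condition A: z_P = (53.3 − 61.4)/10.1 = -0.8020; z_E = (3.18 − 4.43)/1.17 = -1.0684; E_A = (-0.8020 − (-1.0684))/√2 = 0.1884.
Condition B: z_P = (73.0 − 61.4)/10.1 = 1.1485; z_E = (3.21 − 4.43)/1.17 = -1.0427; E_B = (1.1485 − (-1.0427))/√2 = 1.5494.
E_A − E_B = 0.1884 − 1.5494 = -1.3610 ≈ -1.36.

-1.36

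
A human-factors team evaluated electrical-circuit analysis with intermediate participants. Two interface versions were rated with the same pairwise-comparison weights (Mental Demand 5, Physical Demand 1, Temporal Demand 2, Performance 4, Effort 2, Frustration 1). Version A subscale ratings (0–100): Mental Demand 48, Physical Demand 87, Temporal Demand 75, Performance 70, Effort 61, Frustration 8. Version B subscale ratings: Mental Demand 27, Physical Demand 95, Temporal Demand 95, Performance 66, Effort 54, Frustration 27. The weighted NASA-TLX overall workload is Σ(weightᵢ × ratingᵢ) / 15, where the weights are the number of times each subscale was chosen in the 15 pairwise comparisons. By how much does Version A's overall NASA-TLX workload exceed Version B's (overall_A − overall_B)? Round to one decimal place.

4.5

Version A weighted sum = 5·48 + 1·87 + 2·75 + 4·70 + 2·61 + 1·8 = 240 + 87 + 150 + 280 + 122 + 8 = 887; overall_A = 887/15 = 59.1333.
Version B weighted sum = 5·27 + 1·95 + 2·95 + 4·66 + 2·54 + 1·27 = 135 + 95 + 190 + 264 + 108 + 27 = 819; overall_B = 819/15 = 54.6000.
Difference = 59.1333 − 54.6000 = 4.5333 ≈ 4.5.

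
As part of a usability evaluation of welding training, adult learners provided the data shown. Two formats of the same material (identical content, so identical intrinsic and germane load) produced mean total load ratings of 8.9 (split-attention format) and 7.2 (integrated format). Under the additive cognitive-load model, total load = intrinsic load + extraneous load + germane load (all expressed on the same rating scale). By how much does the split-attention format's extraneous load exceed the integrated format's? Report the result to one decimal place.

1.7

Intrinsic and germane load are equal across formats, so the difference in total load equals the difference in extraneous load.
Extraneous-load difference = 8.9 − 7.2 = 1.7.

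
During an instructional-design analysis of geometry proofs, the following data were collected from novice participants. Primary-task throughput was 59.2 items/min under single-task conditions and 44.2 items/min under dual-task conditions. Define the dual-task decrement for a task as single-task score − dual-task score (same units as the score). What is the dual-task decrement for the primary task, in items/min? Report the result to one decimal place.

Decrement = 59.2 − 44.2 = 15.0000 items/min ≈ 15.0 items/min.

15.0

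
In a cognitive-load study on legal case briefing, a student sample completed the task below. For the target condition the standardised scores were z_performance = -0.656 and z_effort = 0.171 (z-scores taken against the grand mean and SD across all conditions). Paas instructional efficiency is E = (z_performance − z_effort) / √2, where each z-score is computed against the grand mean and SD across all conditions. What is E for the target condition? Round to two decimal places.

z_P − z_E = -0.656 − 0.171 = -0.8270.
E = -0.8270 / √2 = -0.8270 / 1.41421 = -0.5848 ≈ -0.58.

-0.58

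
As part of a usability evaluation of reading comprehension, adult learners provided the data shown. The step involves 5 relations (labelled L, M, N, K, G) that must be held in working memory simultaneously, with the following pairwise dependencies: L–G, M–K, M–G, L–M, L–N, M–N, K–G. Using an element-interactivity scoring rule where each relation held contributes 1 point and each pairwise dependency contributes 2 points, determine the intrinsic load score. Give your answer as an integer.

Count of relations held simultaneously: 5.
Count of pairwise dependencies listed: 7.
Element contribution: 5 × 1 = 5.
Interaction contribution: 7 × 2 = 14.
Intrinsic load = 5 + 14 = 19.

19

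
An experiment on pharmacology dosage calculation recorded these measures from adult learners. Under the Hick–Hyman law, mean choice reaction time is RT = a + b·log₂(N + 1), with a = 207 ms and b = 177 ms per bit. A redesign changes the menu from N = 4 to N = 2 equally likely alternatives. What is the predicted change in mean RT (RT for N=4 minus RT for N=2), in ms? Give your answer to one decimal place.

RT(4) = 207 + 177·log₂(5) = 207 + 177·2.3219 = 617.9763 ms.
RT(2) = 207 + 177·log₂(3) = 207 + 177·1.5850 = 487.5450 ms.
Difference = 617.9763 − 487.5450 = 130.4313 ≈ 130.4 ms.

130.4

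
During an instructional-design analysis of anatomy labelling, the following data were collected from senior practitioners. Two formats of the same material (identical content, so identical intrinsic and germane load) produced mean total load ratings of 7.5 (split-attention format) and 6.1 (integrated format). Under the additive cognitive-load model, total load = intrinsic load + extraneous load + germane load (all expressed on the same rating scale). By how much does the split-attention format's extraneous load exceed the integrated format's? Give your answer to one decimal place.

Intrinsic and germane load are equal across formats, so the difference in total load equals the difference in extraneous load.
Extraneous-load difference = 7.5 − 6.1 = 1.4.

1.4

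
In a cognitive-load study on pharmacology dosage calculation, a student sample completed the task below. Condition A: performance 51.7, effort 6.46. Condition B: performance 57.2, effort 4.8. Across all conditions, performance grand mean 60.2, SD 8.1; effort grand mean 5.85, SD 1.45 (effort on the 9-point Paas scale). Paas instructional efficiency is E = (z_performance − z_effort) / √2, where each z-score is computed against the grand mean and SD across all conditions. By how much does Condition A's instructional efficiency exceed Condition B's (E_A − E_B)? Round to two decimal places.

-1.29

Condition A: z_P = (51.7 − 60.2)/8.1 = -1.0494; z_E = (6.46 − 5.85)/1.45 = 0.4207; E_A = (-1.0494 − 0.4207)/√2 = -1.0395.
Condition B: z_P = (57.2 − 60.2)/8.1 = -0.3704; z_E = (4.8 − 5.85)/1.45 = -0.7241; E_B = (-0.3704 − (-0.7241))/√2 = 0.2501.
E_A − E_B = -1.0395 − 0.2501 = -1.2896 ≈ -1.29.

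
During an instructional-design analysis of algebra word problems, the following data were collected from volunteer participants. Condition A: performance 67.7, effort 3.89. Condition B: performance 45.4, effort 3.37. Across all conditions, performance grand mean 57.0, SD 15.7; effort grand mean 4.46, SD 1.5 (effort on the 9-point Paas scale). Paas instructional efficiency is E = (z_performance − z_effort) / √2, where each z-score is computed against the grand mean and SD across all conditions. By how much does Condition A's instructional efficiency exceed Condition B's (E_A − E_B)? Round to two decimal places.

0.76

Condition A: z_P = (67.7 − 57.0)/15.7 = 0.6815; z_E = (3.89 − 4.46)/1.5 = -0.3800; E_A = (0.6815 − (-0.3800))/√2 = 0.7506.
Condition B: z_P = (45.4 − 57.0)/15.7 = -0.7389; z_E = (3.37 − 4.46)/1.5 = -0.7267; E_B = (-0.7389 − (-0.7267))/√2 = -0.0086.
E_A − E_B = 0.7506 − (-0.0086) = 0.7592 ≈ 0.76.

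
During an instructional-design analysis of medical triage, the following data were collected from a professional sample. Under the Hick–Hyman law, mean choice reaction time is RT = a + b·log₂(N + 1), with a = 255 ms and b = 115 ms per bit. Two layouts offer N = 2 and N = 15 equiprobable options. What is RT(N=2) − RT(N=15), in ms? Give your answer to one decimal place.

-277.7

RT(2) = 255 + 115·log₂(3) = 255 + 115·1.5850 = 437.2750 ms.
RT(15) = 255 + 115·log₂(16) = 255 + 115·4.0000 = 715.0000 ms.
Difference = 437.2750 − 715.0000 = -277.7250 ≈ -277.7 ms.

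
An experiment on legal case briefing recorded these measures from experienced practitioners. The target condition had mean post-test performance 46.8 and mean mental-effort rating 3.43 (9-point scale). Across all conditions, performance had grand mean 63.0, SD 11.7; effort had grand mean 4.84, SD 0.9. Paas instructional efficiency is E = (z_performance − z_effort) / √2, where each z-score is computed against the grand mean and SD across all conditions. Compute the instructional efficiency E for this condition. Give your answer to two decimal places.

z_performance = (46.8 − 63.0) / 11.7 = -16.2000 / 11.7 = -1.3846.
z_effort = (3.43 − 4.84) / 0.9 = -1.4100 / 0.9 = -1.5667.
z_P − z_E = -1.3846 − (-1.5667) = 0.1821.
E = 0.1821 / √2 = 0.1821 / 1.41421 = 0.1288 ≈ 0.13.

0.13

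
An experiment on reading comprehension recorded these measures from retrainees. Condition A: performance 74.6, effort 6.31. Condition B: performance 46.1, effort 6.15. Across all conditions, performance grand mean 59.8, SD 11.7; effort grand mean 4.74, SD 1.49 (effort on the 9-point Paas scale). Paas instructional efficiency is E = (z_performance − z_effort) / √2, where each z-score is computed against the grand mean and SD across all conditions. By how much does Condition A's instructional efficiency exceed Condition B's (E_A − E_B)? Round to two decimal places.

1.65

Condition A: z_P = (74.6 − 59.8)/11.7 = 1.2650; z_E = (6.31 − 4.74)/1.49 = 1.0537; E_A = (1.2650 − 1.0537)/√2 = 0.1494.
Condition B: z_P = (46.1 − 59.8)/11.7 = -1.1709; z_E = (6.15 − 4.74)/1.49 = 0.9463; E_B = (-1.1709 − 0.9463)/√2 = -1.4971.
E_A − E_B = 0.1494 − (-1.4971) = 1.6465 ≈ 1.65.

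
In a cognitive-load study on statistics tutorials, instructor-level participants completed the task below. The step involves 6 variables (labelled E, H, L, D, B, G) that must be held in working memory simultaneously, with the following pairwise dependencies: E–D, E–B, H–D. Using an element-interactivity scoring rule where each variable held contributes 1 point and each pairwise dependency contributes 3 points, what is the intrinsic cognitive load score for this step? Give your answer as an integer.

15

Count of variables held simultaneously: 6.
Count of pairwise dependencies listed: 3.
Element contribution: 6 × 1 = 6.
Interaction contribution: 3 × 3 = 9.
Intrinsic load = 6 + 9 = 15.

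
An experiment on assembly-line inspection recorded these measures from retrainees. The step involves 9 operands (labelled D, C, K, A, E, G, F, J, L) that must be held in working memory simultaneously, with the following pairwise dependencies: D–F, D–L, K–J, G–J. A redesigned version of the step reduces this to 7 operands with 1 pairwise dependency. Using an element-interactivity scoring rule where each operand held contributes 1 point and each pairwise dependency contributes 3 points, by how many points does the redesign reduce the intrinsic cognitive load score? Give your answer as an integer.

11

Original: 9 × 1 + 4 × 3 = 9 + 12 = 21.
Redesigned: 7 × 1 + 1 × 3 = 7 + 3 = 10.
Reduction = 21 − 10 = 11.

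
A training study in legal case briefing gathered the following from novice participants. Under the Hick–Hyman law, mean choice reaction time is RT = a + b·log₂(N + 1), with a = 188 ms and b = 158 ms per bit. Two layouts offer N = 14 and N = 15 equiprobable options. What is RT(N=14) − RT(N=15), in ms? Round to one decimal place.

RT(14) = 188 + 158·log₂(15) = 188 + 158·3.9069 = 805.2902 ms.
RT(15) = 188 + 158·log₂(16) = 188 + 158·4.0000 = 820.0000 ms.
Difference = 805.2902 − 820.0000 = -14.7098 ≈ -14.7 ms.

-14.7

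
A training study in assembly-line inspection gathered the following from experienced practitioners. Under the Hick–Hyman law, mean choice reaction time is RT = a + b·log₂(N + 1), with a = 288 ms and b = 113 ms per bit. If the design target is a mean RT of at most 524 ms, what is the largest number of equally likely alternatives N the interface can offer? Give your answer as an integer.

Set 288 + 113·log₂(N + 1) ≤ 524.
log₂(N + 1) ≤ (524 − 288) / 113 = 2.0885.
N + 1 ≤ 2^2.0885 = 4.2531.
N ≤ 3.2531, so the largest integer N is 3.

3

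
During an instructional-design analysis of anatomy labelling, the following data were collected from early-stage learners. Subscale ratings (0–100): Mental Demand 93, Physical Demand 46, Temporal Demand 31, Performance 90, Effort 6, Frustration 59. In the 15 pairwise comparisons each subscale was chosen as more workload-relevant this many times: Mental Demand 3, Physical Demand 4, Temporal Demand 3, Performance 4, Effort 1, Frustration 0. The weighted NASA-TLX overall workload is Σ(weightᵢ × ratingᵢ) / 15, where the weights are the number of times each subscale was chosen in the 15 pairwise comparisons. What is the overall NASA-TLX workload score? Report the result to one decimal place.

The tallies are the weights (they sum to 15).
Weighted sum = 3·93 + 4·46 + 3·31 + 4·90 + 1·6 + 0·59
            = 279 + 184 + 93 + 360 + 6 + 0 = 922.
Overall workload = 922 / 15 = 61.4667 ≈ 61.5.

61.5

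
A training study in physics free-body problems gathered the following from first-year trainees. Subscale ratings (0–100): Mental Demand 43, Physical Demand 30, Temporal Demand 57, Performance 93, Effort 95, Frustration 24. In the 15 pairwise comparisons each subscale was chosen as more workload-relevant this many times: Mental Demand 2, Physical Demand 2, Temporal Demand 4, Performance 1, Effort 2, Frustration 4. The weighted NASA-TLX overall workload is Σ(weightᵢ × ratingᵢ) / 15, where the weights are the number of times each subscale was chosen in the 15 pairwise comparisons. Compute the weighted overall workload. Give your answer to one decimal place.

50.2

The tallies are the weights (they sum to 15).
Weighted sum = 2·43 + 2·30 + 4·57 + 1·93 + 2·95 + 4·24
            = 86 + 60 + 228 + 93 + 190 + 96 = 753.
Overall workload = 753 / 15 = 50.2000 ≈ 50.2.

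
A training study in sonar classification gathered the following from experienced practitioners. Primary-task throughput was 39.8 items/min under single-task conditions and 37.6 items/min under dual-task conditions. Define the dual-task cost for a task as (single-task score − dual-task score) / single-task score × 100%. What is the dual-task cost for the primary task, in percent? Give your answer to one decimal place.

Cost = (39.8 − 37.6) / 39.8 × 100%
     = 2.2000 / 39.8 × 100% = 5.5276%.
≈ 5.5%.

5.5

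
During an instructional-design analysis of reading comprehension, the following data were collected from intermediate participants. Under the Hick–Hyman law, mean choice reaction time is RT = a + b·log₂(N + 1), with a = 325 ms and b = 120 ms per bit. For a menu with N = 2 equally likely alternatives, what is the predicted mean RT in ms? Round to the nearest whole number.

log₂(2 + 1) = log₂(3) = 1.5850.
RT = 325 + 120 × 1.5850 = 325 + 190.2000 = 515.2000 ms.
≈ 515 ms.

515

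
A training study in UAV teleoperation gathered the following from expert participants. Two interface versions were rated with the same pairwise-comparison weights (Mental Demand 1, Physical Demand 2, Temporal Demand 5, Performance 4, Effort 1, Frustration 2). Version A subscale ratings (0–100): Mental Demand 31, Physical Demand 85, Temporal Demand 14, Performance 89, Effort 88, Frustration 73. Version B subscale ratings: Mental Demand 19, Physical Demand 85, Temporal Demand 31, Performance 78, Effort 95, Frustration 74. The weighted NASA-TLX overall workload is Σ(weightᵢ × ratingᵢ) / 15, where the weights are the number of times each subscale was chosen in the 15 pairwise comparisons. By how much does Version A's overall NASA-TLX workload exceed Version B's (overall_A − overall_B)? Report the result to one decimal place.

Version A weighted sum = 1·31 + 2·85 + 5·14 + 4·89 + 1·88 + 2·73 = 31 + 170 + 70 + 356 + 88 + 146 = 861; overall_A = 861/15 = 57.4000.
Version B weighted sum = 1·19 + 2·85 + 5·31 + 4·78 + 1·95 + 2·74 = 19 + 170 + 155 + 312 + 95 + 148 = 899; overall_B = 899/15 = 59.9333.
Difference = 57.4000 − 59.9333 = -2.5333 ≈ -2.5.

-2.5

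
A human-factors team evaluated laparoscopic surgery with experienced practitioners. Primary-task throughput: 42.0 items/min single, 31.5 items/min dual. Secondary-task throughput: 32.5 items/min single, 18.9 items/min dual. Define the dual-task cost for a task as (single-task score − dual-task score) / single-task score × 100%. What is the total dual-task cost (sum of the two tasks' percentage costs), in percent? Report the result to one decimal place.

Primary cost = (42.0 − 31.5) / 42.0 × 100% = 25.0000%.
Secondary cost = (32.5 − 18.9) / 32.5 × 100% = 41.8462%.
Total = 25.0000% + 41.8462% = 66.8462% ≈ 66.8%.

66.8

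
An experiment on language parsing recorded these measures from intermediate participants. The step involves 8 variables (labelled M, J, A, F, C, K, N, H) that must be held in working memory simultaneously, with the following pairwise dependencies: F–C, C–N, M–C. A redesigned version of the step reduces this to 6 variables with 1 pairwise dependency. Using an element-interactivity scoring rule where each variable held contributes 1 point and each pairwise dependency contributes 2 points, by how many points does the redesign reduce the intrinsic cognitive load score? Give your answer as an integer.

6

Original: 8 × 1 + 3 × 2 = 8 + 6 = 14.
Redesigned: 6 × 1 + 1 × 2 = 6 + 2 = 8.
Reduction = 14 − 8 = 6.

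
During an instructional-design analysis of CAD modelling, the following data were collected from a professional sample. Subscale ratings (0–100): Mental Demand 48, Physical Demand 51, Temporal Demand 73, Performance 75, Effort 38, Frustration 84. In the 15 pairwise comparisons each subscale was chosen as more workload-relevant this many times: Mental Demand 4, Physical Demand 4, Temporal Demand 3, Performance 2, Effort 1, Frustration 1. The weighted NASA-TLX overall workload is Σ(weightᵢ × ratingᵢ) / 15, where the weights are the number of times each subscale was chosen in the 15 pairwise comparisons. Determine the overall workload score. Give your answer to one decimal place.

59.1

The tallies are the weights (they sum to 15).
Weighted sum = 4·48 + 4·51 + 3·73 + 2·75 + 1·38 + 1·84
            = 192 + 204 + 219 + 150 + 38 + 84 = 887.
Overall workload = 887 / 15 = 59.1333 ≈ 59.1.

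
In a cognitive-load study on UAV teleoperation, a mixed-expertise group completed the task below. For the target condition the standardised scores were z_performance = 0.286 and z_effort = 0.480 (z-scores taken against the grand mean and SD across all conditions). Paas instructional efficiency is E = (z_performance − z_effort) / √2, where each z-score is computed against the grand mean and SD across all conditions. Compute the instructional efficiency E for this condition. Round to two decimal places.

-0.14

z_P − z_E = 0.286 − 0.480 = -0.1940.
E = -0.1940 / √2 = -0.1940 / 1.41421 = -0.1372 ≈ -0.14.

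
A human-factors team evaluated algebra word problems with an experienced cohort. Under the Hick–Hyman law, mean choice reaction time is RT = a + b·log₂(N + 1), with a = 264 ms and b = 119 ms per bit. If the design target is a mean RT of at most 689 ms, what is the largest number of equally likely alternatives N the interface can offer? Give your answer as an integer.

10

Set 264 + 119·log₂(N + 1) ≤ 689.
log₂(N + 1) ≤ (689 − 264) / 119 = 3.5714.
N + 1 ≤ 2^3.5714 = 11.8877.
N ≤ 10.8877, so the largest integer N is 10.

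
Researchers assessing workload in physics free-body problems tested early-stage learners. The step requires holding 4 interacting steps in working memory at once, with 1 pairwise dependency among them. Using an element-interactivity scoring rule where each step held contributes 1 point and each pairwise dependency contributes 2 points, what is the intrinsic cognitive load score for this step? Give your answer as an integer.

6

Element contribution: 4 × 1 = 4.
Interaction contribution: 1 × 2 = 2.
Intrinsic load = 4 + 2 = 6.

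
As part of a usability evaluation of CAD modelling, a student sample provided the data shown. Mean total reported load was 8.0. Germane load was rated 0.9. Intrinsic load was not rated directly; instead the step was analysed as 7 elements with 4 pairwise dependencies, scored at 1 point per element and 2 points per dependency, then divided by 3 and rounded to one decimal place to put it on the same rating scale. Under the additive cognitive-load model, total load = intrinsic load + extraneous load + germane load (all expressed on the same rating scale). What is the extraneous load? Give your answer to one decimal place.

Intrinsic (element-interactivity): (7 × 1 + 4 × 2) / 3 = 15 / 3 = 5.0000 → 5.0.
extraneous load = total − intrinsic − germane
             = 8.0 − 5.0 − 0.9 = 2.1.

2.1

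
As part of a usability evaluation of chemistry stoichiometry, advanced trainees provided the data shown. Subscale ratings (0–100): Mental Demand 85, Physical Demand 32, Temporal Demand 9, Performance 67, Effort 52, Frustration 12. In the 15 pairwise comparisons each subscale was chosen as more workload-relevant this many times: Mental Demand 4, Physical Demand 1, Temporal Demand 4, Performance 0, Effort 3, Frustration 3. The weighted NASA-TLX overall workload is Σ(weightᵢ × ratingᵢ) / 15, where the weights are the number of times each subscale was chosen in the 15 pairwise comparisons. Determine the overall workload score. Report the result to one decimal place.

The tallies are the weights (they sum to 15).
Weighted sum = 4·85 + 1·32 + 4·9 + 0·67 + 3·52 + 3·12
            = 340 + 32 + 36 + 0 + 156 + 36 = 600.
Overall workload = 600 / 15 = 40.0000 ≈ 40.0.

40.0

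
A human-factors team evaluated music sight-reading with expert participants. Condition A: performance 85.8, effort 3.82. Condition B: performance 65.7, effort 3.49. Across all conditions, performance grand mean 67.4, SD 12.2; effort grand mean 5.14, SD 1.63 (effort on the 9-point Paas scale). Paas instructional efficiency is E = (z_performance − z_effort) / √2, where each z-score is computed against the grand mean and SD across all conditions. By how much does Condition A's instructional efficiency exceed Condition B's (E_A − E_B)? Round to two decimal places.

Condition A: z_P = (85.8 − 67.4)/12.2 = 1.5082; z_E = (3.82 − 5.14)/1.63 = -0.8098; E_A = (1.5082 − (-0.8098))/√2 = 1.6391.
Condition B: z_P = (65.7 − 67.4)/12.2 = -0.1393; z_E = (3.49 − 5.14)/1.63 = -1.0123; E_B = (-0.1393 − (-1.0123))/√2 = 0.6173.
E_A − E_B = 1.6391 − 0.6173 = 1.0218 ≈ 1.02.

1.02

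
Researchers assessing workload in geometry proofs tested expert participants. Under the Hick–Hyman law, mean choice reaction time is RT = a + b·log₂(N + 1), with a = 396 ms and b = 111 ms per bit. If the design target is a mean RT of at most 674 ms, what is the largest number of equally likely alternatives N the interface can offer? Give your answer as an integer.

4

Set 396 + 111·log₂(N + 1) ≤ 674.
log₂(N + 1) ≤ (674 − 396) / 111 = 2.5045.
N + 1 ≤ 2^2.5045 = 5.6745.
N ≤ 4.6745, so the largest integer N is 4.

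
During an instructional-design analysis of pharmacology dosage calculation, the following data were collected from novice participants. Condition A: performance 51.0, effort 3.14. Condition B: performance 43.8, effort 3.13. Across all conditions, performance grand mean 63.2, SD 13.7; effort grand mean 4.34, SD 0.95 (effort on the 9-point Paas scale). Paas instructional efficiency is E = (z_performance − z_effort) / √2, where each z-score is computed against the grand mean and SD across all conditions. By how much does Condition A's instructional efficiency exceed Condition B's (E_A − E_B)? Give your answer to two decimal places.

0.36

Condition A: z_P = (51.0 − 63.2)/13.7 = -0.8905; z_E = (3.14 − 4.34)/0.95 = -1.2632; E_A = (-0.8905 − (-1.2632))/√2 = 0.2635.
Condition B: z_P = (43.8 − 63.2)/13.7 = -1.4161; z_E = (3.13 − 4.34)/0.95 = -1.2737; E_B = (-1.4161 − (-1.2737))/√2 = -0.1007.
E_A − E_B = 0.2635 − (-0.1007) = 0.3642 ≈ 0.36.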